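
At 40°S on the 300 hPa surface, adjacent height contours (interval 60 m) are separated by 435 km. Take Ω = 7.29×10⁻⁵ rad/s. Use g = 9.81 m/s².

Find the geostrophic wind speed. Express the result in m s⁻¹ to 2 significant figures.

14 m s⁻¹

Coriolis parameter at 40°S:
f = 2Ω sin φ = 2 × 7.29×10⁻⁵ × sin 40° = 9.37×10⁻⁵ s⁻¹
Height gradient: |∂Z/∂n| = 60 m / 435000 m = 1.38×10⁻⁴
On a pressure surface, geostrophic balance gives V_g = (g/f)|∂Z/∂n|:
V_g = 9.81 × 1.38×10⁻⁴ / 9.37×10⁻⁵ = 14.4 m/s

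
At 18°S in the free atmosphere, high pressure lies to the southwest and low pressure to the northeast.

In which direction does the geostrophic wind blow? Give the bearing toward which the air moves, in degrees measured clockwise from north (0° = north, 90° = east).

315°

The pressure-gradient force points toward the northeast (bearing 045°).
Geostrophic balance: in the Southern Hemisphere the Coriolis force deflects motion to the left, so the geostrophic wind blows 90° to the left of the pressure-gradient force (low pressure on the right).
Rotating 045° by 90° counterclockwise gives 315° — the wind blows toward the northwest.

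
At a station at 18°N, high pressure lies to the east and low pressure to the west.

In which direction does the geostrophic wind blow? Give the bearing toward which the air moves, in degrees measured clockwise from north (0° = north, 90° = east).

000°

The pressure-gradient force points toward the west (bearing 270°).
Geostrophic balance: in the Northern Hemisphere the Coriolis force deflects motion to the right, so the geostrophic wind blows 90° to the right of the pressure-gradient force (low pressure on the left).
Rotating 270° by 90° clockwise gives 000° — the wind blows toward the north.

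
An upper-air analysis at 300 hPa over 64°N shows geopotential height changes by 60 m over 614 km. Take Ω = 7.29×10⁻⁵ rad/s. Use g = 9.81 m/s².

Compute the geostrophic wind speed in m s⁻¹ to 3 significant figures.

7.32 m s⁻¹

Coriolis parameter at 64°N:
f = 2Ω sin φ = 2 × 7.29×10⁻⁵ × sin 64° = 1.31×10⁻⁴ s⁻¹
Height gradient: |∂Z/∂n| = 60 m / 614000 m = 9.77×10⁻⁵
On a pressure surface, geostrophic balance gives V_g = (g/f)|∂Z/∂n|:
V_g = 9.81 × 9.77×10⁻⁵ / 1.31×10⁻⁴ = 7.32 m/s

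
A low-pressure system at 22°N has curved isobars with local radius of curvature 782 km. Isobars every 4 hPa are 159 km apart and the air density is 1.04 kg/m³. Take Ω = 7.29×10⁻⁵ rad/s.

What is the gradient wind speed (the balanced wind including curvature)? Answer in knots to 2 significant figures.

Coriolis parameter at 22°N:
f = 2Ω sin φ = 2 × 7.29×10⁻⁵ × sin 22° = 5.46×10⁻⁵ s⁻¹
Pressure gradient: |∂P/∂n| = 400 Pa / 159000 m = 2.52×10⁻³ Pa/m
Geostrophic speed: V_g = |∂P/∂n|/(fρ) = 2.52×10⁻³/(5.46×10⁻⁵ × 1.04) = 44.3 m/s
Around a low, centrifugal force acts outward with Coriolis, so pressure-gradient force balances both:
(1/ρ)|∂P/∂n| = fV + V²/R  →  V² + fR·V − fR·V_g = 0
With fR = 5.46×10⁻⁵ × 782×10³ m = 42.7 m/s:
V = [−fR + √((fR)² + 4 fR V_g)]/2 = [−42.7 + √(42.7² + 4×42.7×44.3)]/2 = 27.1 m/s
Subgeostrophic (V < V_g = 44.3 m/s), as expected around a low.
Converting: 27.1 m/s × 1.944 = 53 knots

53 knots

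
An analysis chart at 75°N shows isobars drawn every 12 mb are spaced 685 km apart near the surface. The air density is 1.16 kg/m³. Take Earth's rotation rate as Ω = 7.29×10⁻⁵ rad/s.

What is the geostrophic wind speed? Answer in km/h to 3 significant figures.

38.6 km/h

Coriolis parameter at 75°N:
f = 2Ω sin φ = 2 × 7.29×10⁻⁵ × sin 75° = 1.41×10⁻⁴ s⁻¹
Pressure gradient: |∂P/∂n| = 1200 Pa / 685000 m = 1.75×10⁻³ Pa/m
Geostrophic balance (pressure-gradient force = Coriolis force):
V_g = (1/(fρ)) |∂P/∂n| = 1.75×10⁻³ / (1.41×10⁻⁴ × 1.16) = 10.7 m/s
Converting: 10.7 m/s × 3.6 = 38.6 km/h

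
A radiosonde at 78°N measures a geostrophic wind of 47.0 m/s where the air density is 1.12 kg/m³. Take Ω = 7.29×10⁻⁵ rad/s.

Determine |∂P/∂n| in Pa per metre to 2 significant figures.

Coriolis parameter at 78°N:
f = 2Ω sin φ = 2 × 7.29×10⁻⁵ × sin 78° = 1.43×10⁻⁴ s⁻¹
Geostrophic balance rearranged: |∂P/∂n| = f ρ V_g
|∂P/∂n| = 1.43×10⁻⁴ × 1.12 × 47.0 = 7.51×10⁻³ Pa/m

7.5×10⁻³ Pa/m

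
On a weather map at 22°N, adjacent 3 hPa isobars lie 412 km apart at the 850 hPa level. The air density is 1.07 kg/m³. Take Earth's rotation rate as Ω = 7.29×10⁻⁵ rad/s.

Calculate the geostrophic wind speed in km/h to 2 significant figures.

Coriolis parameter at 22°N:
f = 2Ω sin φ = 2 × 7.29×10⁻⁵ × sin 22° = 5.46×10⁻⁵ s⁻¹
Pressure gradient: |∂P/∂n| = 300 Pa / 412000 m = 7.28×10⁻⁴ Pa/m
Geostrophic balance (pressure-gradient force = Coriolis force):
V_g = (1/(fρ)) |∂P/∂n| = 7.28×10⁻⁴ / (5.46×10⁻⁵ × 1.07) = 12.5 m/s
Converting: 12.5 m/s × 3.6 = 45 km/h

45 km/h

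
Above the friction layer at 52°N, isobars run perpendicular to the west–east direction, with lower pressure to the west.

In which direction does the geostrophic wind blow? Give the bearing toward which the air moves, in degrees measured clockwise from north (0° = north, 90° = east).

The pressure-gradient force points toward the west (bearing 270°).
Geostrophic balance: in the Northern Hemisphere the Coriolis force deflects motion to the right, so the geostrophic wind blows 90° to the right of the pressure-gradient force (low pressure on the left).
Rotating 270° by 90° clockwise gives 000° — the wind blows toward the north.

000°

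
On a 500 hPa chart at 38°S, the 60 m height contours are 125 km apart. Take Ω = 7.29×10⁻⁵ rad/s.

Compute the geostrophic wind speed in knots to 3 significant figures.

Coriolis parameter at 38°S:
f = 2Ω sin φ = 2 × 7.29×10⁻⁵ × sin 38° = 8.98×10⁻⁵ s⁻¹
Height gradient: |∂Z/∂n| = 60 m / 125000 m = 4.80×10⁻⁴
On a pressure surface, geostrophic balance gives V_g = (g/f)|∂Z/∂n|:
V_g = 9.81 × 4.80×10⁻⁴ / 8.98×10⁻⁵ = 52.5 m/s
Converting: 52.5 m/s × 1.944 = 102 knots

102 knots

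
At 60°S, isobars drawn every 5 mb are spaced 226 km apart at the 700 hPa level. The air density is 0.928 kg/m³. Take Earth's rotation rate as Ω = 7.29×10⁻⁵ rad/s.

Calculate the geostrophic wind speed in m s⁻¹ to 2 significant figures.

19 m s⁻¹

Coriolis parameter at 60°S:
f = 2Ω sin φ = 2 × 7.29×10⁻⁵ × sin 60° = 1.26×10⁻⁴ s⁻¹
Pressure gradient: |∂P/∂n| = 500 Pa / 226000 m = 2.21×10⁻³ Pa/m
Geostrophic balance (pressure-gradient force = Coriolis force):
V_g = (1/(fρ)) |∂P/∂n| = 2.21×10⁻³ / (1.26×10⁻⁴ × 0.928) = 18.9 m/s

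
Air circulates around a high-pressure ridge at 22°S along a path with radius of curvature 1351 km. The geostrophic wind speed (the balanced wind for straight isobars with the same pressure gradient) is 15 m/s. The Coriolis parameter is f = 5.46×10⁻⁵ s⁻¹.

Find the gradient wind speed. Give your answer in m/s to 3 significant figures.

21.0 m/s

Around a high, pressure-gradient force acts outward with centrifugal, so Coriolis balances both:
fV = (1/ρ)|∂P/∂n| + V²/R  →  V² − fR·V + fR·V_g = 0
With fR = 5.46×10⁻⁵ × 1351×10³ m = 73.8 m/s:
V = [fR − √((fR)² − 4 fR V_g)]/2 = [73.8 − √(73.8² − 4×73.8×15)]/2 = 21 m/s
Supergeostrophic (V > V_g = 15 m/s), as expected around a high.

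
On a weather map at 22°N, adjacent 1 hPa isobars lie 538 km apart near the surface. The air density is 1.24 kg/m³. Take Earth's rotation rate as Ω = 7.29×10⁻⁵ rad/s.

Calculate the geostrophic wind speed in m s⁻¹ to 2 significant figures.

Coriolis parameter at 22°N:
f = 2Ω sin φ = 2 × 7.29×10⁻⁵ × sin 22° = 5.46×10⁻⁵ s⁻¹
Pressure gradient: |∂P/∂n| = 100 Pa / 538000 m = 1.86×10⁻⁴ Pa/m
Geostrophic balance (pressure-gradient force = Coriolis force):
V_g = (1/(fρ)) |∂P/∂n| = 1.86×10⁻⁴ / (5.46×10⁻⁵ × 1.24) = 2.74 m/s

2.7 m s⁻¹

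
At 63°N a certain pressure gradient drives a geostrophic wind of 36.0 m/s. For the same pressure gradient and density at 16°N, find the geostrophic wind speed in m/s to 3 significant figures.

116 m/s

With the same pressure gradient and density, V_g ∝ 1/f ∝ 1/sin φ.
V₂ = V₁ · sin φ₁ / sin φ₂ = 36.0 × sin 63° / sin 16°
V₂ = 36.0 × 0.8910/0.2756 = 116 m/s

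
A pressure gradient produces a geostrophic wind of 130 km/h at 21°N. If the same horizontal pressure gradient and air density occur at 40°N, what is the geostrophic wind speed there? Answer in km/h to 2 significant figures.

72 km/h

With the same pressure gradient and density, V_g ∝ 1/f ∝ 1/sin φ.
V₂ = V₁ · sin φ₁ / sin φ₂ = 130 × sin 21° / sin 40°
V₂ = 130 × 0.3584/0.6428 = 72 km/h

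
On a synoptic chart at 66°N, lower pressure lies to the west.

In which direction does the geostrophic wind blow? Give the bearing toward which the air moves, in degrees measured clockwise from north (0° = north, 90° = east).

The pressure-gradient force points toward the west (bearing 270°).
Geostrophic balance: in the Northern Hemisphere the Coriolis force deflects motion to the right, so the geostrophic wind blows 90° to the right of the pressure-gradient force (low pressure on the left).
Rotating 270° by 90° clockwise gives 000° — the wind blows toward the north.

000°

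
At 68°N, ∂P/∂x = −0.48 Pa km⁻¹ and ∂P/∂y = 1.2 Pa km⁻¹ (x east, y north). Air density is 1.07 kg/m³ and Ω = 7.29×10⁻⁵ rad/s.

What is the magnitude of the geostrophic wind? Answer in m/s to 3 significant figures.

Coriolis parameter at 68°N:
f = 2Ω sin φ = 2 × 7.29×10⁻⁵ × sin 68° = 1.35×10⁻⁴ s⁻¹
Component geostrophic relations (x east, y north):
u_g = −(1/(fρ)) ∂P/∂y,  v_g = (1/(fρ)) ∂P/∂x
u_g = −(1.2×10⁻³)/(1.35×10⁻⁴ × 1.07) = −8.30 m/s;  v_g = (−0.48×10⁻³)/(1.35×10⁻⁴ × 1.07) = −3.32 m/s
|V_g| = √(u_g² + v_g²) = 8.94 m/s

8.94 m/s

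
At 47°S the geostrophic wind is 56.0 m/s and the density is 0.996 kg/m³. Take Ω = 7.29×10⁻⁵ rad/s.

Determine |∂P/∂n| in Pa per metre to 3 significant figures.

Coriolis parameter at 47°S:
f = 2Ω sin φ = 2 × 7.29×10⁻⁵ × sin 47° = 1.07×10⁻⁴ s⁻¹
Geostrophic balance rearranged: |∂P/∂n| = f ρ V_g
|∂P/∂n| = 1.07×10⁻⁴ × 0.996 × 56.0 = 5.95×10⁻³ Pa/m

5.95×10⁻³ Pa/m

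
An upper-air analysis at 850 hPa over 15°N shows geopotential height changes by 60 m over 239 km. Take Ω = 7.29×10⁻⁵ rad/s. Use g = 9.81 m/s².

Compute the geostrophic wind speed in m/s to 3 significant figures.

65.3 m/s

Coriolis parameter at 15°N:
f = 2Ω sin φ = 2 × 7.29×10⁻⁵ × sin 15° = 3.77×10⁻⁵ s⁻¹
Height gradient: |∂Z/∂n| = 60 m / 239000 m = 2.51×10⁻⁴
On a pressure surface, geostrophic balance gives V_g = (g/f)|∂Z/∂n|:
V_g = 9.81 × 2.51×10⁻⁴ / 3.77×10⁻⁵ = 65.3 m/s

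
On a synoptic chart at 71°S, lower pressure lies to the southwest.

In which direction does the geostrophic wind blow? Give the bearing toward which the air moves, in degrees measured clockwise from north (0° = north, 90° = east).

135°

The pressure-gradient force points toward the southwest (bearing 225°).
Geostrophic balance: in the Southern Hemisphere the Coriolis force deflects motion to the left, so the geostrophic wind blows 90° to the left of the pressure-gradient force (low pressure on the right).
Rotating 225° by 90° counterclockwise gives 135° — the wind blows toward the southeast.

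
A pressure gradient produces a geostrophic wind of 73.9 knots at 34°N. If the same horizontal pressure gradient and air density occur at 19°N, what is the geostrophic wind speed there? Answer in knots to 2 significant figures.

130 knots

With the same pressure gradient and density, V_g ∝ 1/f ∝ 1/sin φ.
V₂ = V₁ · sin φ₁ / sin φ₂ = 73.9 × sin 34° / sin 19°
V₂ = 73.9 × 0.5592/0.3256 = 130 knots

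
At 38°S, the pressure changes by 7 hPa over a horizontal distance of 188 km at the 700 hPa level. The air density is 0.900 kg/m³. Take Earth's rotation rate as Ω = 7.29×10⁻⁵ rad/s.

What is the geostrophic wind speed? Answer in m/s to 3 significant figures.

46.1 m/s

Coriolis parameter at 38°S:
f = 2Ω sin φ = 2 × 7.29×10⁻⁵ × sin 38° = 8.98×10⁻⁵ s⁻¹
Pressure gradient: |∂P/∂n| = 700 Pa / 188000 m = 3.72×10⁻³ Pa/m
Geostrophic balance (pressure-gradient force = Coriolis force):
V_g = (1/(fρ)) |∂P/∂n| = 3.72×10⁻³ / (8.98×10⁻⁵ × 0.900) = 46.1 m/s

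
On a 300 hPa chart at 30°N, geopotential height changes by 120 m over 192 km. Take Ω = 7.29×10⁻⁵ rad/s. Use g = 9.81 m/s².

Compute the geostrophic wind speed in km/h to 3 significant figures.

Coriolis parameter at 30°N:
f = 2Ω sin φ = 2 × 7.29×10⁻⁵ × sin 30° = 7.29×10⁻⁵ s⁻¹
Height gradient: |∂Z/∂n| = 120 m / 192000 m = 6.25×10⁻⁴
On a pressure surface, geostrophic balance gives V_g = (g/f)|∂Z/∂n|:
V_g = 9.81 × 6.25×10⁻⁴ / 7.29×10⁻⁵ = 84.1 m/s
Converting: 84.1 m/s × 3.6 = 303 km/h

303 km/h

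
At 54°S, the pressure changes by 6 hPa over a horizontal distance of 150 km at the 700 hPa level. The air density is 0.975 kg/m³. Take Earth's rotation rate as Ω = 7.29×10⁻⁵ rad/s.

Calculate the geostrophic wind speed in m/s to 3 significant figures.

34.8 m/s

Coriolis parameter at 54°S:
f = 2Ω sin φ = 2 × 7.29×10⁻⁵ × sin 54° = 1.18×10⁻⁴ s⁻¹
Pressure gradient: |∂P/∂n| = 600 Pa / 150000 m = 4.00×10⁻³ Pa/m
Geostrophic balance (pressure-gradient force = Coriolis force):
V_g = (1/(fρ)) |∂P/∂n| = 4.00×10⁻³ / (1.18×10⁻⁴ × 0.975) = 34.8 m/s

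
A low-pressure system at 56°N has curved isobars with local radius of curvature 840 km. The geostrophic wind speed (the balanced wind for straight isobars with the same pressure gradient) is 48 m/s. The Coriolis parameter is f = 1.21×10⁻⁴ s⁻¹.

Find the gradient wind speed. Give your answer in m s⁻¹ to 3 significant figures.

Around a low, centrifugal force acts outward with Coriolis, so pressure-gradient force balances both:
(1/ρ)|∂P/∂n| = fV + V²/R  →  V² + fR·V − fR·V_g = 0
With fR = 1.21×10⁻⁴ × 840×10³ m = 102 m/s:
V = [−fR + √((fR)² + 4 fR V_g)]/2 = [−102 + √(102² + 4×102×48)]/2 = 35.6 m/s
Subgeostrophic (V < V_g = 48 m/s), as expected around a low.

35.6 m s⁻¹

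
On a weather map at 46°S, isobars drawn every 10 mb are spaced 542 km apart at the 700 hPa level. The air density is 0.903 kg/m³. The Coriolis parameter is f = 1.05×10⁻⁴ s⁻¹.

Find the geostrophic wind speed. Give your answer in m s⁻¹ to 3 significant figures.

19.5 m s⁻¹

Pressure gradient: |∂P/∂n| = 1000 Pa / 542000 m = 1.85×10⁻³ Pa/m
Geostrophic balance (pressure-gradient force = Coriolis force):
V_g = (1/(fρ)) |∂P/∂n| = 1.85×10⁻³ / (1.05×10⁻⁴ × 0.903) = 19.5 m/s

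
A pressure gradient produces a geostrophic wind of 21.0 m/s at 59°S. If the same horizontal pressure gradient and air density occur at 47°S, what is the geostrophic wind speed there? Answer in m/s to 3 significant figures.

24.6 m/s

With the same pressure gradient and density, V_g ∝ 1/f ∝ 1/sin φ.
V₂ = V₁ · sin φ₁ / sin φ₂ = 21.0 × sin 59° / sin 47°
V₂ = 21.0 × 0.8572/0.7314 = 24.6 m/s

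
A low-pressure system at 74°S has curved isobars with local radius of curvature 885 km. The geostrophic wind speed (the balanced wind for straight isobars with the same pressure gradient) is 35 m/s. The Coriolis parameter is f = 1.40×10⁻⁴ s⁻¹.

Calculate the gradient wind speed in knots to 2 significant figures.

55 knots

Around a low, centrifugal force acts outward with Coriolis, so pressure-gradient force balances both:
(1/ρ)|∂P/∂n| = fV + V²/R  →  V² + fR·V − fR·V_g = 0
With fR = 1.40×10⁻⁴ × 885×10³ m = 124 m/s:
V = [−fR + √((fR)² + 4 fR V_g)]/2 = [−124 + √(124² + 4×124×35)]/2 = 28.5 m/s
Subgeostrophic (V < V_g = 35 m/s), as expected around a low.
Converting: 28.5 m/s × 1.944 = 55 knots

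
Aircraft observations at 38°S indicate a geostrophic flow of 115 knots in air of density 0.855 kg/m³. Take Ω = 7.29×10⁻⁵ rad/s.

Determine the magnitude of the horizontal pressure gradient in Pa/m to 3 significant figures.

Coriolis parameter at 38°S:
f = 2Ω sin φ = 2 × 7.29×10⁻⁵ × sin 38° = 8.98×10⁻⁵ s⁻¹
Wind speed in SI: 115 knots = 59.2 m/s
Geostrophic balance rearranged: |∂P/∂n| = f ρ V_g
|∂P/∂n| = 8.98×10⁻⁵ × 0.855 × 59.2 = 4.54×10⁻³ Pa/m

4.54×10⁻³ Pa/m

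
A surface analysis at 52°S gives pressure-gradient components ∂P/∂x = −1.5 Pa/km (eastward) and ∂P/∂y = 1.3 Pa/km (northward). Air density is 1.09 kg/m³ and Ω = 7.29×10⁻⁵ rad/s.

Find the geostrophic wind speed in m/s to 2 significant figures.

Coriolis parameter at 52°S:
f = 2Ω sin φ = 2 × 7.29×10⁻⁵ × sin 52° = 1.15×10⁻⁴ s⁻¹
In the Southern Hemisphere f is negative: f = −1.15×10⁻⁴ s⁻¹.
Component geostrophic relations (x east, y north):
u_g = −(1/(fρ)) ∂P/∂y,  v_g = (1/(fρ)) ∂P/∂x
u_g = −(1.3×10⁻³)/(−1.15×10⁻⁴ × 1.09) = 10.4 m/s;  v_g = (−1.5×10⁻³)/(−1.15×10⁻⁴ × 1.09) = 12.0 m/s
|V_g| = √(u_g² + v_g²) = 15.9 m/s

16 m/s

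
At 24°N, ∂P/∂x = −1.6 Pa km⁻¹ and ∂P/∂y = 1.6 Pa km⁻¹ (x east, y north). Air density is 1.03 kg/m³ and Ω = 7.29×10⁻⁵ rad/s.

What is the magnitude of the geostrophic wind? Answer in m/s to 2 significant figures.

37 m/s

Coriolis parameter at 24°N:
f = 2Ω sin φ = 2 × 7.29×10⁻⁵ × sin 24° = 5.93×10⁻⁵ s⁻¹
Component geostrophic relations (x east, y north):
u_g = −(1/(fρ)) ∂P/∂y,  v_g = (1/(fρ)) ∂P/∂x
u_g = −(1.6×10⁻³)/(5.93×10⁻⁵ × 1.03) = −26.2 m/s;  v_g = (−1.6×10⁻³)/(5.93×10⁻⁵ × 1.03) = −26.2 m/s
|V_g| = √(u_g² + v_g²) = 37.0 m/s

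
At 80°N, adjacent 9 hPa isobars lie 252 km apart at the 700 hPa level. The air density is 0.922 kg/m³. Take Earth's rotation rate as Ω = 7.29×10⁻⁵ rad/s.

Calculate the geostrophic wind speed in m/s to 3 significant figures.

27.0 m/s

Coriolis parameter at 80°N:
f = 2Ω sin φ = 2 × 7.29×10⁻⁵ × sin 80° = 1.44×10⁻⁴ s⁻¹
Pressure gradient: |∂P/∂n| = 900 Pa / 252000 m = 3.57×10⁻³ Pa/m
Geostrophic balance (pressure-gradient force = Coriolis force):
V_g = (1/(fρ)) |∂P/∂n| = 3.57×10⁻³ / (1.44×10⁻⁴ × 0.922) = 27.0 m/s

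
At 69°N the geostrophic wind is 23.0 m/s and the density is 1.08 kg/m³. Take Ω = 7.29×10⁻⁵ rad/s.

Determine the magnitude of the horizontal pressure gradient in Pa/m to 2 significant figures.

Coriolis parameter at 69°N:
f = 2Ω sin φ = 2 × 7.29×10⁻⁵ × sin 69° = 1.36×10⁻⁴ s⁻¹
Geostrophic balance rearranged: |∂P/∂n| = f ρ V_g
|∂P/∂n| = 1.36×10⁻⁴ × 1.08 × 23.0 = 3.38×10⁻³ Pa/m

3.4×10⁻³ Pa/m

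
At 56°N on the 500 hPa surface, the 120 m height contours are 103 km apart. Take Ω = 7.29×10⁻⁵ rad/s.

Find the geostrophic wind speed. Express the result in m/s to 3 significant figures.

94.6 m/s

Coriolis parameter at 56°N:
f = 2Ω sin φ = 2 × 7.29×10⁻⁵ × sin 56° = 1.21×10⁻⁴ s⁻¹
Height gradient: |∂Z/∂n| = 120 m / 103000 m = 1.17×10⁻³
On a pressure surface, geostrophic balance gives V_g = (g/f)|∂Z/∂n|:
V_g = 9.81 × 1.17×10⁻³ / 1.21×10⁻⁴ = 94.6 m/s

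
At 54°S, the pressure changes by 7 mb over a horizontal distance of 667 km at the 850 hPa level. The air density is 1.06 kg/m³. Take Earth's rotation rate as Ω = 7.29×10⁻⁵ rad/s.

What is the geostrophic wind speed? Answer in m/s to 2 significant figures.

8.4 m/s

Coriolis parameter at 54°S:
f = 2Ω sin φ = 2 × 7.29×10⁻⁵ × sin 54° = 1.18×10⁻⁴ s⁻¹
Pressure gradient: |∂P/∂n| = 700 Pa / 667000 m = 1.05×10⁻³ Pa/m
Geostrophic balance (pressure-gradient force = Coriolis force):
V_g = (1/(fρ)) |∂P/∂n| = 1.05×10⁻³ / (1.18×10⁻⁴ × 1.06) = 8.39 m/s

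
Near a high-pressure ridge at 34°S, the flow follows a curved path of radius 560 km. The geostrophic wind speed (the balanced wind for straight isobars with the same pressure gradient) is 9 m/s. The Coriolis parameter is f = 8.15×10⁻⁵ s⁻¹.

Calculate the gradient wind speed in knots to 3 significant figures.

Around a high, pressure-gradient force acts outward with centrifugal, so Coriolis balances both:
fV = (1/ρ)|∂P/∂n| + V²/R  →  V² − fR·V + fR·V_g = 0
With fR = 8.15×10⁻⁵ × 560×10³ m = 45.6 m/s:
V = [fR − √((fR)² − 4 fR V_g)]/2 = [45.6 − √(45.6² − 4×45.6×9)]/2 = 12.3 m/s
Supergeostrophic (V > V_g = 9 m/s), as expected around a high.
Converting: 12.3 m/s × 1.944 = 24.0 knots

24.0 knots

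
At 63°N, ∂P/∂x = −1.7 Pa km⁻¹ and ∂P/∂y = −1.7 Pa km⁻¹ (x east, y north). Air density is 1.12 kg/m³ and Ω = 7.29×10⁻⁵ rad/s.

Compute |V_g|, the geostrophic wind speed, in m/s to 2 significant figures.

17 m/s

Coriolis parameter at 63°N:
f = 2Ω sin φ = 2 × 7.29×10⁻⁵ × sin 63° = 1.30×10⁻⁴ s⁻¹
Component geostrophic relations (x east, y north):
u_g = −(1/(fρ)) ∂P/∂y,  v_g = (1/(fρ)) ∂P/∂x
u_g = −(−1.7×10⁻³)/(1.30×10⁻⁴ × 1.12) = 11.7 m/s;  v_g = (−1.7×10⁻³)/(1.30×10⁻⁴ × 1.12) = −11.7 m/s
|V_g| = √(u_g² + v_g²) = 16.5 m/s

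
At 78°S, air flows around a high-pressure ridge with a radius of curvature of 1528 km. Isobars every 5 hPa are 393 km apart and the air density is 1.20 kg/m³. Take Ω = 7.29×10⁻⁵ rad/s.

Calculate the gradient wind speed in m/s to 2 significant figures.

7.7 m/s

Coriolis parameter at 78°S:
f = 2Ω sin φ = 2 × 7.29×10⁻⁵ × sin 78° = 1.43×10⁻⁴ s⁻¹
Pressure gradient: |∂P/∂n| = 500 Pa / 393000 m = 1.27×10⁻³ Pa/m
Geostrophic speed: V_g = |∂P/∂n|/(fρ) = 1.27×10⁻³/(1.43×10⁻⁴ × 1.20) = 7.43 m/s
Around a high, pressure-gradient force acts outward with centrifugal, so Coriolis balances both:
fV = (1/ρ)|∂P/∂n| + V²/R  →  V² − fR·V + fR·V_g = 0
With fR = 1.43×10⁻⁴ × 1528×10³ m = 218 m/s:
V = [fR − √((fR)² − 4 fR V_g)]/2 = [218 − √(218² − 4×218×7.43)]/2 = 7.71 m/s
Supergeostrophic (V > V_g = 7.43 m/s), as expected around a high.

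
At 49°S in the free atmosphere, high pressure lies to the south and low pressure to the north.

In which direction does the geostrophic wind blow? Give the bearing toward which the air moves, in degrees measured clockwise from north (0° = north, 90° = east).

270°

The pressure-gradient force points toward the north (bearing 000°).
Geostrophic balance: in the Southern Hemisphere the Coriolis force deflects motion to the left, so the geostrophic wind blows 90° to the left of the pressure-gradient force (low pressure on the right).
Rotating 000° by 90° counterclockwise gives 270° — the wind blows toward the west.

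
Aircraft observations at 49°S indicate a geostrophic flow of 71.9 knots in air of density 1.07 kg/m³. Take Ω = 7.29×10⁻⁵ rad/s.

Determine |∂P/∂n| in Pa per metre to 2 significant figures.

Coriolis parameter at 49°S:
f = 2Ω sin φ = 2 × 7.29×10⁻⁵ × sin 49° = 1.10×10⁻⁴ s⁻¹
Wind speed in SI: 71.9 knots = 37.0 m/s
Geostrophic balance rearranged: |∂P/∂n| = f ρ V_g
|∂P/∂n| = 1.10×10⁻⁴ × 1.07 × 37.0 = 4.36×10⁻³ Pa/m

4.4×10⁻³ Pa/m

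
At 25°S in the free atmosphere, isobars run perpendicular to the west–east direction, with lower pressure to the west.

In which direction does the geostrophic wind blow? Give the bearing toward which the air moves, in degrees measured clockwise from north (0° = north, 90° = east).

180°

The pressure-gradient force points toward the west (bearing 270°).
Geostrophic balance: in the Southern Hemisphere the Coriolis force deflects motion to the left, so the geostrophic wind blows 90° to the left of the pressure-gradient force (low pressure on the right).
Rotating 270° by 90° counterclockwise gives 180° — the wind blows toward the south.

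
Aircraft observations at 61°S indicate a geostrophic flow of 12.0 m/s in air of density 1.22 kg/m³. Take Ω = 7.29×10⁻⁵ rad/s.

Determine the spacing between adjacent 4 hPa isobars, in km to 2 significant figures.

210 km

Coriolis parameter at 61°S:
f = 2Ω sin φ = 2 × 7.29×10⁻⁵ × sin 61° = 1.28×10⁻⁴ s⁻¹
Geostrophic balance rearranged: |∂P/∂n| = f ρ V_g
|∂P/∂n| = 1.28×10⁻⁴ × 1.22 × 12.0 = 1.87×10⁻³ Pa/m
Isobar spacing: Δn = ΔP/|∂P/∂n| = 400 Pa / 1.87×10⁻³ Pa/m = 214261 m ≈ 210 km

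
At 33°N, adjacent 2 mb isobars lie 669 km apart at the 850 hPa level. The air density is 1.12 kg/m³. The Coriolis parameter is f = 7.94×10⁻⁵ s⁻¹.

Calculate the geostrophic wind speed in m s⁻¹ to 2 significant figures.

Pressure gradient: |∂P/∂n| = 200 Pa / 669000 m = 2.99×10⁻⁴ Pa/m
Geostrophic balance (pressure-gradient force = Coriolis force):
V_g = (1/(fρ)) |∂P/∂n| = 2.99×10⁻⁴ / (7.94×10⁻⁵ × 1.12) = 3.36 m/s

3.4 m s⁻¹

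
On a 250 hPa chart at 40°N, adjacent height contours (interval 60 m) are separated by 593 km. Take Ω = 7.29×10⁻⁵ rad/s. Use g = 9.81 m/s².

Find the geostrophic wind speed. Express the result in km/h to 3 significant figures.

38.1 km/h

Coriolis parameter at 40°N:
f = 2Ω sin φ = 2 × 7.29×10⁻⁵ × sin 40° = 9.37×10⁻⁵ s⁻¹
Height gradient: |∂Z/∂n| = 60 m / 593000 m = 1.01×10⁻⁴
On a pressure surface, geostrophic balance gives V_g = (g/f)|∂Z/∂n|:
V_g = 9.81 × 1.01×10⁻⁴ / 9.37×10⁻⁵ = 10.6 m/s
Converting: 10.6 m/s × 3.6 = 38.1 km/h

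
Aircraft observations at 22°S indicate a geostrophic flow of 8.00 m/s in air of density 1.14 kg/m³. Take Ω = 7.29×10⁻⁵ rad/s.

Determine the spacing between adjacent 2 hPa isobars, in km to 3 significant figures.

Coriolis parameter at 22°S:
f = 2Ω sin φ = 2 × 7.29×10⁻⁵ × sin 22° = 5.46×10⁻⁵ s⁻¹
Geostrophic balance rearranged: |∂P/∂n| = f ρ V_g
|∂P/∂n| = 5.46×10⁻⁵ × 1.14 × 8.00 = 4.98×10⁻⁴ Pa/m
Isobar spacing: Δn = ΔP/|∂P/∂n| = 200 Pa / 4.98×10⁻⁴ Pa/m = 401515 m ≈ 402 km

402 km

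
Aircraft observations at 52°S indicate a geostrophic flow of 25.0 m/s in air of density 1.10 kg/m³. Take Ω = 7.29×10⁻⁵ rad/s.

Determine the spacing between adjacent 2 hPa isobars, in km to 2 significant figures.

63 km

Coriolis parameter at 52°S:
f = 2Ω sin φ = 2 × 7.29×10⁻⁵ × sin 52° = 1.15×10⁻⁴ s⁻¹
Geostrophic balance rearranged: |∂P/∂n| = f ρ V_g
|∂P/∂n| = 1.15×10⁻⁴ × 1.10 × 25.0 = 3.16×10⁻³ Pa/m
Isobar spacing: Δn = ΔP/|∂P/∂n| = 200 Pa / 3.16×10⁻³ Pa/m = 63301 m ≈ 63 km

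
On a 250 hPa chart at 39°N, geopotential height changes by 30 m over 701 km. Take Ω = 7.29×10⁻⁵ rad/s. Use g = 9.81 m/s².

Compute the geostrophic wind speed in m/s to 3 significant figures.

Coriolis parameter at 39°N:
f = 2Ω sin φ = 2 × 7.29×10⁻⁵ × sin 39° = 9.18×10⁻⁵ s⁻¹
Height gradient: |∂Z/∂n| = 30 m / 701000 m = 4.28×10⁻⁵
On a pressure surface, geostrophic balance gives V_g = (g/f)|∂Z/∂n|:
V_g = 9.81 × 4.28×10⁻⁵ / 9.18×10⁻⁵ = 4.58 m/s

4.58 m/s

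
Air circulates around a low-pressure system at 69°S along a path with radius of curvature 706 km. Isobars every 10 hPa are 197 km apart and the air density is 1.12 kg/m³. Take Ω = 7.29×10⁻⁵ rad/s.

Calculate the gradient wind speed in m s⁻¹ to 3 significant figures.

Coriolis parameter at 69°S:
f = 2Ω sin φ = 2 × 7.29×10⁻⁵ × sin 69° = 1.36×10⁻⁴ s⁻¹
Pressure gradient: |∂P/∂n| = 1000 Pa / 197000 m = 5.08×10⁻³ Pa/m
Geostrophic speed: V_g = |∂P/∂n|/(fρ) = 5.08×10⁻³/(1.36×10⁻⁴ × 1.12) = 33.3 m/s
Around a low, centrifugal force acts outward with Coriolis, so pressure-gradient force balances both:
(1/ρ)|∂P/∂n| = fV + V²/R  →  V² + fR·V − fR·V_g = 0
With fR = 1.36×10⁻⁴ × 706×10³ m = 96.1 m/s:
V = [−fR + √((fR)² + 4 fR V_g)]/2 = [−96.1 + √(96.1² + 4×96.1×33.3)]/2 = 26.2 m/s
Subgeostrophic (V < V_g = 33.3 m/s), as expected around a low.

26.2 m s⁻¹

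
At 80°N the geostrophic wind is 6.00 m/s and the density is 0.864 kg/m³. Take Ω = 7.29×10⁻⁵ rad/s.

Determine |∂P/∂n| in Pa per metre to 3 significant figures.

Coriolis parameter at 80°N:
f = 2Ω sin φ = 2 × 7.29×10⁻⁵ × sin 80° = 1.44×10⁻⁴ s⁻¹
Geostrophic balance rearranged: |∂P/∂n| = f ρ V_g
|∂P/∂n| = 1.44×10⁻⁴ × 0.864 × 6.00 = 7.44×10⁻⁴ Pa/m

7.44×10⁻⁴ Pa/m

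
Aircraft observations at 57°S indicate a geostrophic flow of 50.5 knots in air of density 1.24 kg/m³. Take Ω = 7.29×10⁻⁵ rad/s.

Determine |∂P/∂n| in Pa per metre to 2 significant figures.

Coriolis parameter at 57°S:
f = 2Ω sin φ = 2 × 7.29×10⁻⁵ × sin 57° = 1.22×10⁻⁴ s⁻¹
Wind speed in SI: 50.5 knots = 26.0 m/s
Geostrophic balance rearranged: |∂P/∂n| = f ρ V_g
|∂P/∂n| = 1.22×10⁻⁴ × 1.24 × 26.0 = 3.94×10⁻³ Pa/m

3.9×10⁻³ Pa/m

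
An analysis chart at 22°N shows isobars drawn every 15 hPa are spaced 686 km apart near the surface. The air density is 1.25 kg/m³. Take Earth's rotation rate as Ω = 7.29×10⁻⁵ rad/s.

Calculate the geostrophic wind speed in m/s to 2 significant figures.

Coriolis parameter at 22°N:
f = 2Ω sin φ = 2 × 7.29×10⁻⁵ × sin 22° = 5.46×10⁻⁵ s⁻¹
Pressure gradient: |∂P/∂n| = 1500 Pa / 686000 m = 2.19×10⁻³ Pa/m
Geostrophic balance (pressure-gradient force = Coriolis force):
V_g = (1/(fρ)) |∂P/∂n| = 2.19×10⁻³ / (5.46×10⁻⁵ × 1.25) = 32.0 m/s

32 m/s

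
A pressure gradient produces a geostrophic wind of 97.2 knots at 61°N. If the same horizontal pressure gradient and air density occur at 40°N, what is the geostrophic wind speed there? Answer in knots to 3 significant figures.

132 knots

With the same pressure gradient and density, V_g ∝ 1/f ∝ 1/sin φ.
V₂ = V₁ · sin φ₁ / sin φ₂ = 97.2 × sin 61° / sin 40°
V₂ = 97.2 × 0.8746/0.6428 = 132 knots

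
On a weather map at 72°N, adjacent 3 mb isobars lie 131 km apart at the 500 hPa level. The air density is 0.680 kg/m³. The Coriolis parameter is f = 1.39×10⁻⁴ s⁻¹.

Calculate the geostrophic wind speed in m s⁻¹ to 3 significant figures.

24.2 m s⁻¹

Pressure gradient: |∂P/∂n| = 300 Pa / 131000 m = 2.29×10⁻³ Pa/m
Geostrophic balance (pressure-gradient force = Coriolis force):
V_g = (1/(fρ)) |∂P/∂n| = 2.29×10⁻³ / (1.39×10⁻⁴ × 0.680) = 24.2 m/s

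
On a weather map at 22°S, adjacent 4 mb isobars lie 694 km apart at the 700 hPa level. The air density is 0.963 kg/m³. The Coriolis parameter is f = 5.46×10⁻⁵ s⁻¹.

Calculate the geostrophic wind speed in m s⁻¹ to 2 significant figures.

11 m s⁻¹

Pressure gradient: |∂P/∂n| = 400 Pa / 694000 m = 5.76×10⁻⁴ Pa/m
Geostrophic balance (pressure-gradient force = Coriolis force):
V_g = (1/(fρ)) |∂P/∂n| = 5.76×10⁻⁴ / (5.46×10⁻⁵ × 0.963) = 11.0 m/s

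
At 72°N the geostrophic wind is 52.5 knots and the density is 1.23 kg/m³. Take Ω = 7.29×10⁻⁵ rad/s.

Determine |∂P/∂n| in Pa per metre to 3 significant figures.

4.61×10⁻³ Pa/m

Coriolis parameter at 72°N:
f = 2Ω sin φ = 2 × 7.29×10⁻⁵ × sin 72° = 1.39×10⁻⁴ s⁻¹
Wind speed in SI: 52.5 knots = 27.0 m/s
Geostrophic balance rearranged: |∂P/∂n| = f ρ V_g
|∂P/∂n| = 1.39×10⁻⁴ × 1.23 × 27.0 = 4.61×10⁻³ Pa/m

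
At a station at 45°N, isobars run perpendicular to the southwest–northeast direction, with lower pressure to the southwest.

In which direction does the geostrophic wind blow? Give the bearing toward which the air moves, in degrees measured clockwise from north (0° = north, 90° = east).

The pressure-gradient force points toward the southwest (bearing 225°).
Geostrophic balance: in the Northern Hemisphere the Coriolis force deflects motion to the right, so the geostrophic wind blows 90° to the right of the pressure-gradient force (low pressure on the left).
Rotating 225° by 90° clockwise gives 315° — the wind blows toward the northwest.

315°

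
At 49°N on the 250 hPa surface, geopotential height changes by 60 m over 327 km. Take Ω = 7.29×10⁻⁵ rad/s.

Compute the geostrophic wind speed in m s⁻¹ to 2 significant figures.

Coriolis parameter at 49°N:
f = 2Ω sin φ = 2 × 7.29×10⁻⁵ × sin 49° = 1.10×10⁻⁴ s⁻¹
Height gradient: |∂Z/∂n| = 60 m / 327000 m = 1.83×10⁻⁴
On a pressure surface, geostrophic balance gives V_g = (g/f)|∂Z/∂n|:
V_g = 9.81 × 1.83×10⁻⁴ / 1.10×10⁻⁴ = 16.4 m/s

16 m s⁻¹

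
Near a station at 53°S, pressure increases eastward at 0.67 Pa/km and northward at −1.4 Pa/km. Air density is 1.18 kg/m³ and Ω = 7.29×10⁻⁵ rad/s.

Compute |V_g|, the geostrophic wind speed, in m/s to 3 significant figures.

11.3 m/s

Coriolis parameter at 53°S:
f = 2Ω sin φ = 2 × 7.29×10⁻⁵ × sin 53° = 1.16×10⁻⁴ s⁻¹
In the Southern Hemisphere f is negative: f = −1.16×10⁻⁴ s⁻¹.
Component geostrophic relations (x east, y north):
u_g = −(1/(fρ)) ∂P/∂y,  v_g = (1/(fρ)) ∂P/∂x
u_g = −(−1.4×10⁻³)/(−1.16×10⁻⁴ × 1.18) = −10.2 m/s;  v_g = (0.67×10⁻³)/(−1.16×10⁻⁴ × 1.18) = −4.88 m/s
|V_g| = √(u_g² + v_g²) = 11.3 m/s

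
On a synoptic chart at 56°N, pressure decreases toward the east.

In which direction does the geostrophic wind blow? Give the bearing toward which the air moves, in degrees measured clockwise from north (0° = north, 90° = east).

180°

The pressure-gradient force points toward the east (bearing 090°).
Geostrophic balance: in the Northern Hemisphere the Coriolis force deflects motion to the right, so the geostrophic wind blows 90° to the right of the pressure-gradient force (low pressure on the left).
Rotating 090° by 90° clockwise gives 180° — the wind blows toward the south.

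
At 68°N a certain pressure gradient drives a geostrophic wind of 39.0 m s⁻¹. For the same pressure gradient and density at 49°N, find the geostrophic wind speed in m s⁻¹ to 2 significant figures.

48 m s⁻¹

With the same pressure gradient and density, V_g ∝ 1/f ∝ 1/sin φ.
V₂ = V₁ · sin φ₁ / sin φ₂ = 39.0 × sin 68° / sin 49°
V₂ = 39.0 × 0.9272/0.7547 = 48 m s⁻¹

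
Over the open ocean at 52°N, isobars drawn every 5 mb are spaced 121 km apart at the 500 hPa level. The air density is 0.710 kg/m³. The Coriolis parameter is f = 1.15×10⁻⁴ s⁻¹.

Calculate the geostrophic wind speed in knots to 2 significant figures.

Pressure gradient: |∂P/∂n| = 500 Pa / 121000 m = 4.13×10⁻³ Pa/m
Geostrophic balance (pressure-gradient force = Coriolis force):
V_g = (1/(fρ)) |∂P/∂n| = 4.13×10⁻³ / (1.15×10⁻⁴ × 0.710) = 50.6 m/s
Converting: 50.6 m/s × 1.944 = 98 knots

98 knots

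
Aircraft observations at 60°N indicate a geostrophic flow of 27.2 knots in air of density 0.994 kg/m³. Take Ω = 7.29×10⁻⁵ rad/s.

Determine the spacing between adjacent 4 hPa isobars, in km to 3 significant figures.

Coriolis parameter at 60°N:
f = 2Ω sin φ = 2 × 7.29×10⁻⁵ × sin 60° = 1.26×10⁻⁴ s⁻¹
Wind speed in SI: 27.2 knots = 14.0 m/s
Geostrophic balance rearranged: |∂P/∂n| = f ρ V_g
|∂P/∂n| = 1.26×10⁻⁴ × 0.994 × 14.0 = 1.76×10⁻³ Pa/m
Isobar spacing: Δn = ΔP/|∂P/∂n| = 400 Pa / 1.76×10⁻³ Pa/m = 227761 m ≈ 228 km

228 km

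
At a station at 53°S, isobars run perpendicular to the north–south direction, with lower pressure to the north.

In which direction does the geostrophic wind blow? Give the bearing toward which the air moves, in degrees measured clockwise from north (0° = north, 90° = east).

The pressure-gradient force points toward the north (bearing 000°).
Geostrophic balance: in the Southern Hemisphere the Coriolis force deflects motion to the left, so the geostrophic wind blows 90° to the left of the pressure-gradient force (low pressure on the right).
Rotating 000° by 90° counterclockwise gives 270° — the wind blows toward the west.

270°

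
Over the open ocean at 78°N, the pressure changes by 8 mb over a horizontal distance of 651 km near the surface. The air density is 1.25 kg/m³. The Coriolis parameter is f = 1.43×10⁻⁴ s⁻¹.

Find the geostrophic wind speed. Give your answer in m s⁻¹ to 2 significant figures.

6.9 m s⁻¹

Pressure gradient: |∂P/∂n| = 800 Pa / 651000 m = 1.23×10⁻³ Pa/m
Geostrophic balance (pressure-gradient force = Coriolis force):
V_g = (1/(fρ)) |∂P/∂n| = 1.23×10⁻³ / (1.43×10⁻⁴ × 1.25) = 6.87 m/s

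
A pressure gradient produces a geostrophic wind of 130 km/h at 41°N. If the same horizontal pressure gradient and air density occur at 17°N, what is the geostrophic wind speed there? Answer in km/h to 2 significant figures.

290 km/h

With the same pressure gradient and density, V_g ∝ 1/f ∝ 1/sin φ.
V₂ = V₁ · sin φ₁ / sin φ₂ = 130 × sin 41° / sin 17°
V₂ = 130 × 0.6561/0.2924 = 290 km/h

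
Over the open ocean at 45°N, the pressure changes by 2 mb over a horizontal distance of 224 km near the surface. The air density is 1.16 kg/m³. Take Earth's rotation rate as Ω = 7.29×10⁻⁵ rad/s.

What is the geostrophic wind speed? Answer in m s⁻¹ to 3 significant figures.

7.47 m s⁻¹

Coriolis parameter at 45°N:
f = 2Ω sin φ = 2 × 7.29×10⁻⁵ × sin 45° = 1.03×10⁻⁴ s⁻¹
Pressure gradient: |∂P/∂n| = 200 Pa / 224000 m = 8.93×10⁻⁴ Pa/m
Geostrophic balance (pressure-gradient force = Coriolis force):
V_g = (1/(fρ)) |∂P/∂n| = 8.93×10⁻⁴ / (1.03×10⁻⁴ × 1.16) = 7.47 m/s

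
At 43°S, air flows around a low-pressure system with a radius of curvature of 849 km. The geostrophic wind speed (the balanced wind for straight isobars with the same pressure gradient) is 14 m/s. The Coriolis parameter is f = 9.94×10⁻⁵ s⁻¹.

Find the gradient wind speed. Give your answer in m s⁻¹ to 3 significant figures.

Around a low, centrifugal force acts outward with Coriolis, so pressure-gradient force balances both:
(1/ρ)|∂P/∂n| = fV + V²/R  →  V² + fR·V − fR·V_g = 0
With fR = 9.94×10⁻⁵ × 849×10³ m = 84.4 m/s:
V = [−fR + √((fR)² + 4 fR V_g)]/2 = [−84.4 + √(84.4² + 4×84.4×14)]/2 = 12.2 m/s
Subgeostrophic (V < V_g = 14 m/s), as expected around a low.

12.2 m s⁻¹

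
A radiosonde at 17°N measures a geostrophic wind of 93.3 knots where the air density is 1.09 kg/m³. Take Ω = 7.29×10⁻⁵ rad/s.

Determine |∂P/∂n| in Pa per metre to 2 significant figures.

Coriolis parameter at 17°N:
f = 2Ω sin φ = 2 × 7.29×10⁻⁵ × sin 17° = 4.26×10⁻⁵ s⁻¹
Wind speed in SI: 93.3 knots = 48.0 m/s
Geostrophic balance rearranged: |∂P/∂n| = f ρ V_g
|∂P/∂n| = 4.26×10⁻⁵ × 1.09 × 48.0 = 2.23×10⁻³ Pa/m

2.2×10⁻³ Pa/m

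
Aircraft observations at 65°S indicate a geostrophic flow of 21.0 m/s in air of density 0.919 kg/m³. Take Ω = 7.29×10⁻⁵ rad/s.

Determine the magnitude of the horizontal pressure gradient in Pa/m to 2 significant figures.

2.6×10⁻³ Pa/m

Coriolis parameter at 65°S:
f = 2Ω sin φ = 2 × 7.29×10⁻⁵ × sin 65° = 1.32×10⁻⁴ s⁻¹
Geostrophic balance rearranged: |∂P/∂n| = f ρ V_g
|∂P/∂n| = 1.32×10⁻⁴ × 0.919 × 21.0 = 2.55×10⁻³ Pa/m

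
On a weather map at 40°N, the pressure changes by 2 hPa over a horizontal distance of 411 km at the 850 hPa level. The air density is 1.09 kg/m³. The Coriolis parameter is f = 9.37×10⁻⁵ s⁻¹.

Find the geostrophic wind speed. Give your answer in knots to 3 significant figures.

Pressure gradient: |∂P/∂n| = 200 Pa / 411000 m = 4.87×10⁻⁴ Pa/m
Geostrophic balance (pressure-gradient force = Coriolis force):
V_g = (1/(fρ)) |∂P/∂n| = 4.87×10⁻⁴ / (9.37×10⁻⁵ × 1.09) = 4.76 m/s
Converting: 4.76 m/s × 1.944 = 9.26 knots

9.26 knots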